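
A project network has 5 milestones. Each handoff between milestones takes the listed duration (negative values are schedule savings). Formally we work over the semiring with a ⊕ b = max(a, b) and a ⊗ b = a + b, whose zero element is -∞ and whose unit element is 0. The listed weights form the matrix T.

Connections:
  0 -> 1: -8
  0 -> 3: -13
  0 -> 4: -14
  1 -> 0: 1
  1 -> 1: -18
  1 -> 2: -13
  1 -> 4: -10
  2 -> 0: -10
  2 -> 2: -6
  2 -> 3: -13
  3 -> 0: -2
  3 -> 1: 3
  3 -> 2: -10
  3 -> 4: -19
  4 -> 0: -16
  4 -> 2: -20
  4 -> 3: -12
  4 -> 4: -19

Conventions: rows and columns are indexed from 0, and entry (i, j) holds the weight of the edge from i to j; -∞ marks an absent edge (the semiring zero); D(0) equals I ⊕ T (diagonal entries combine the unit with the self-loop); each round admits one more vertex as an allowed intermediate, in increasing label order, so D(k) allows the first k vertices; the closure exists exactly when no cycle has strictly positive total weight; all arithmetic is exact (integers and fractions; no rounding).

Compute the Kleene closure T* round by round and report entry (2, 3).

D(0):
  [0, -8, -∞, -13, -14]
  [1, 0, -13, -∞, -10]
  [-10, -∞, 0, -13, -∞]
  [-2, 3, -10, 0, -19]
  [-16, -∞, -20, -12, 0]
D(1):
  [0, -8, -∞, -13, -14]
  [1, 0, -13, -12, -10]
  [-10, -18, 0, -13, -24]
  [-2, 3, -10, 0, -16]
  [-16, -24, -20, -12, 0]
D(2):
  [0, -8, -21, -13, -14]
  [1, 0, -13, -12, -10]
  [-10, -18, 0, -13, -24]
  [4, 3, -10, 0, -7]
  [-16, -24, -20, -12, 0]
D(3):
  [0, -8, -21, -13, -14]
  [1, 0, -13, -12, -10]
  [-10, -18, 0, -13, -24]
  [4, 3, -10, 0, -7]
  [-16, -24, -20, -12, 0]
D(4):
  [0, -8, -21, -13, -14]
  [1, 0, -13, -12, -10]
  [-9, -10, 0, -13, -20]
  [4, 3, -10, 0, -7]
  [-8, -9, -20, -12, 0]
D(5):
  [0, -8, -21, -13, -14]
  [1, 0, -13, -12, -10]
  [-9, -10, 0, -13, -20]
  [4, 3, -10, 0, -7]
  [-8, -9, -20, -12, 0]
Answer: T*[2][3] = -13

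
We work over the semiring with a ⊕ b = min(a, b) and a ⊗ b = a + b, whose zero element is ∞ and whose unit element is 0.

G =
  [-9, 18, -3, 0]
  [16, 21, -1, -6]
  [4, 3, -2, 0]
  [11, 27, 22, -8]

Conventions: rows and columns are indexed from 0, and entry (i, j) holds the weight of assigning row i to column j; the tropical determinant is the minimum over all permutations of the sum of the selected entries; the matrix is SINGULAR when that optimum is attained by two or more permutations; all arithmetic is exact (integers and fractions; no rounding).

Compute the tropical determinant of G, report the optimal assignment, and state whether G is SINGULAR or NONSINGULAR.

σ = (0, 1, 2, 3): (-9) + 21 + (-2) + (-8) = 2
σ = (0, 1, 3, 2): (-9) + 21 + 0 + 22 = 34
σ = (0, 2, 1, 3): (-9) + (-1) + 3 + (-8) = -15
σ = (0, 2, 3, 1): (-9) + (-1) + 0 + 27 = 17
σ = (0, 3, 1, 2): (-9) + (-6) + 3 + 22 = 10
σ = (0, 3, 2, 1): (-9) + (-6) + (-2) + 27 = 10
σ = (1, 0, 2, 3): 18 + 16 + (-2) + (-8) = 24
σ = (1, 0, 3, 2): 18 + 16 + 0 + 22 = 56
σ = (1, 2, 0, 3): 18 + (-1) + 4 + (-8) = 13
σ = (1, 2, 3, 0): 18 + (-1) + 0 + 11 = 28
σ = (1, 3, 0, 2): 18 + (-6) + 4 + 22 = 38
σ = (1, 3, 2, 0): 18 + (-6) + (-2) + 11 = 21
σ = (2, 0, 1, 3): (-3) + 16 + 3 + (-8) = 8
σ = (2, 0, 3, 1): (-3) + 16 + 0 + 27 = 40
σ = (2, 1, 0, 3): (-3) + 21 + 4 + (-8) = 14
σ = (2, 1, 3, 0): (-3) + 21 + 0 + 11 = 29
σ = (2, 3, 0, 1): (-3) + (-6) + 4 + 27 = 22
σ = (2, 3, 1, 0): (-3) + (-6) + 3 + 11 = 5
σ = (3, 0, 1, 2): 0 + 16 + 3 + 22 = 41
σ = (3, 0, 2, 1): 0 + 16 + (-2) + 27 = 41
σ = (3, 1, 0, 2): 0 + 21 + 4 + 22 = 47
σ = (3, 1, 2, 0): 0 + 21 + (-2) + 11 = 30
σ = (3, 2, 0, 1): 0 + (-1) + 4 + 27 = 30
σ = (3, 2, 1, 0): 0 + (-1) + 3 + 11 = 13
Optimal value attained by: σ = (0, 2, 1, 3).
Answer: det⊕(G) = -15; verdict: NONSINGULAR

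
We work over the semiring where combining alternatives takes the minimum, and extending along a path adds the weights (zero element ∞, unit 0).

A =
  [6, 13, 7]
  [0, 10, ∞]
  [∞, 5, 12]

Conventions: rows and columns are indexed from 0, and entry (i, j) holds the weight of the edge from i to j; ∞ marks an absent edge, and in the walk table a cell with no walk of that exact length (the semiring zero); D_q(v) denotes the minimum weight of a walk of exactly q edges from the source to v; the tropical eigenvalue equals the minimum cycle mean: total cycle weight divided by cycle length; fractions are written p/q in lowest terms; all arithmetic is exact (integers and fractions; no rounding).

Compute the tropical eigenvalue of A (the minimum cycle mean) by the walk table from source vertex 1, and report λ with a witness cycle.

q=0: [∞, 0, ∞]
q=1: [0, 10, ∞]
q=2: [6, 13, 7]
q=3: [12, 12, 13]
Optimal cycle mean attained by: cycle 0->2->1->0, total 7 + 5 + 0, length 3.
Answer: λ = 4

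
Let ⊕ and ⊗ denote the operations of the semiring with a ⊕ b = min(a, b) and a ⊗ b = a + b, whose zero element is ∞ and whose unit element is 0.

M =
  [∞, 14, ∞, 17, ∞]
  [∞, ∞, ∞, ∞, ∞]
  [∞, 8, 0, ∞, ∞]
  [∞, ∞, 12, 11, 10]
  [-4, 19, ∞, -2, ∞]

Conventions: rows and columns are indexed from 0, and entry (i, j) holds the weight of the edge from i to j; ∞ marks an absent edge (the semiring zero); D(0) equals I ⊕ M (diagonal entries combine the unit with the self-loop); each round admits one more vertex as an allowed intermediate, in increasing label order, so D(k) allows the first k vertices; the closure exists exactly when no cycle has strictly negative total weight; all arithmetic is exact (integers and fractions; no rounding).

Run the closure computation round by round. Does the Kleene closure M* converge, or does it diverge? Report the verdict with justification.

D(0):
  [0, 14, ∞, 17, ∞]
  [∞, 0, ∞, ∞, ∞]
  [∞, 8, 0, ∞, ∞]
  [∞, ∞, 12, 0, 10]
  [-4, 19, ∞, -2, 0]
D(1):
  [0, 14, ∞, 17, ∞]
  [∞, 0, ∞, ∞, ∞]
  [∞, 8, 0, ∞, ∞]
  [∞, ∞, 12, 0, 10]
  [-4, 10, ∞, -2, 0]
D(2):
  [0, 14, ∞, 17, ∞]
  [∞, 0, ∞, ∞, ∞]
  [∞, 8, 0, ∞, ∞]
  [∞, ∞, 12, 0, 10]
  [-4, 10, ∞, -2, 0]
D(3):
  [0, 14, ∞, 17, ∞]
  [∞, 0, ∞, ∞, ∞]
  [∞, 8, 0, ∞, ∞]
  [∞, 20, 12, 0, 10]
  [-4, 10, ∞, -2, 0]
D(4):
  [0, 14, 29, 17, 27]
  [∞, 0, ∞, ∞, ∞]
  [∞, 8, 0, ∞, ∞]
  [∞, 20, 12, 0, 10]
  [-4, 10, 10, -2, 0]
D(5):
  [0, 14, 29, 17, 27]
  [∞, 0, ∞, ∞, ∞]
  [∞, 8, 0, ∞, ∞]
  [6, 20, 12, 0, 10]
  [-4, 10, 10, -2, 0]
Key observation: every diagonal entry stays at the unit through all rounds, so no improving cycle exists.
Answer: CONVERGES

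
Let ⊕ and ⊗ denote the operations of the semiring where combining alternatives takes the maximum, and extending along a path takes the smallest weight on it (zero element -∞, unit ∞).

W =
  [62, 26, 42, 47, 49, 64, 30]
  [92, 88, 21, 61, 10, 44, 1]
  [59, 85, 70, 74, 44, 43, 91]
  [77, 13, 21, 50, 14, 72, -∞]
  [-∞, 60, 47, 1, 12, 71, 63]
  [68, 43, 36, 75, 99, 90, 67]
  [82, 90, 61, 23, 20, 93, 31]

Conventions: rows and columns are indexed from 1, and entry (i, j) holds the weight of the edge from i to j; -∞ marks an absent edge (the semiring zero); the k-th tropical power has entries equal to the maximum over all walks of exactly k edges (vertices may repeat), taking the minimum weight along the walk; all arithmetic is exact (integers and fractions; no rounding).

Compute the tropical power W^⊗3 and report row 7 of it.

W^⊗2:
  [64, 49, 47, 64, 64, 64, 64]
  [88, 88, 42, 61, 49, 64, 44]
  [85, 90, 70, 70, 49, 91, 70]
  [68, 43, 42, 72, 72, 72, 67]
  [68, 63, 61, 71, 71, 71, 67]
  [75, 67, 61, 75, 90, 90, 67]
  [90, 88, 61, 75, 93, 90, 67]
W^⊗3:
  [64, 64, 61, 64, 64, 64, 64]
  [88, 88, 47, 64, 64, 64, 64]
  [90, 88, 70, 75, 91, 90, 70]
  [72, 67, 61, 72, 72, 72, 67]
  [71, 67, 61, 71, 71, 71, 67]
  [75, 67, 61, 75, 90, 90, 67]
  [88, 88, 61, 75, 90, 90, 67]
Answer: row 7 of W^⊗3 = [88, 88, 61, 75, 90, 90, 67]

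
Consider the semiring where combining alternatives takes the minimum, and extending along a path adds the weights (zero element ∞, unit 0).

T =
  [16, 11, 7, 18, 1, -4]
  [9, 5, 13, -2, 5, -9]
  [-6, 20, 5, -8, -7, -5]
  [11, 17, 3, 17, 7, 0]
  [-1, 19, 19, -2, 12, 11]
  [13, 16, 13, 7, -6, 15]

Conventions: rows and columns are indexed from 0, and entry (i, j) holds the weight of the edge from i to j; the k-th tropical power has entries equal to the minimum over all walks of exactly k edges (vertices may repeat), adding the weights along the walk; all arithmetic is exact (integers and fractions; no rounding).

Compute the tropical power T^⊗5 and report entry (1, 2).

T^⊗2:
  [0, 12, 9, -1, -10, 2]
  [4, 7, 1, -2, -15, -4]
  [-8, 5, -5, -9, -11, -10]
  [-3, 16, 8, -5, -6, -2]
  [9, 10, 1, 10, 0, -5]
  [-7, 13, 10, -8, 6, 5]
T^⊗3:
  [-11, 9, 2, -12, -4, -4]
  [-16, 4, 1, -17, -10, -4]
  [-12, 3, -6, -13, -16, -12]
  [-7, 8, -2, -8, -8, -7]
  [-5, 11, 6, -7, -11, -4]
  [3, 4, -5, 2, -6, -11]
T^⊗4:
  [-5, 0, -9, -6, -10, -15]
  [-11, -5, -14, -12, -15, -20]
  [-17, -1, -10, -18, -18, -16]
  [-9, 4, -5, -10, -13, -11]
  [-12, 6, -4, -13, -10, -9]
  [-11, 5, 0, -13, -17, -10]
T^⊗5:
  [-15, 1, -4, -17, -21, -14]
  [-20, -4, -9, -22, -26, -19]
  [-19, -6, -15, -20, -22, -21]
  [-14, 2, -7, -15, -17, -13]
  [-11, -1, -10, -12, -15, -16]
  [-18, 0, -10, -19, -16, -15]
Key observation: the optimum is the walk 1->1->5->4->3->2, with weight 5 + (-9) + (-6) + (-2) + 3 = -9.
Optimal value attained by: walk 1->1->5->4->3->2.
Answer: (T^⊗5)[1][2] = -9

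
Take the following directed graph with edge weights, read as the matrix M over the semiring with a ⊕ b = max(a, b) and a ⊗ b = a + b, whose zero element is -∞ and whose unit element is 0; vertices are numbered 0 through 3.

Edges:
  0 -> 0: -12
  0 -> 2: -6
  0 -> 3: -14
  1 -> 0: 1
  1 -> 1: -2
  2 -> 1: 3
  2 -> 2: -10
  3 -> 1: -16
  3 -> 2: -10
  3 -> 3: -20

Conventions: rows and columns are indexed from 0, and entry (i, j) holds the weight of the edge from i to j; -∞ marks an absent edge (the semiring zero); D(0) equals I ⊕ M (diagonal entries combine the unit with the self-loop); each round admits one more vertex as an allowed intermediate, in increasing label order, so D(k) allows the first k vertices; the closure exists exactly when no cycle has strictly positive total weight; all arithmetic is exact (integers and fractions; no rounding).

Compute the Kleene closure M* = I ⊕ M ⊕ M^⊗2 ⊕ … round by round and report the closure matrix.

D(0):
  [0, -∞, -6, -14]
  [1, 0, -∞, -∞]
  [-∞, 3, 0, -∞]
  [-∞, -16, -10, 0]
D(1):
  [0, -∞, -6, -14]
  [1, 0, -5, -13]
  [-∞, 3, 0, -∞]
  [-∞, -16, -10, 0]
D(2):
  [0, -∞, -6, -14]
  [1, 0, -5, -13]
  [4, 3, 0, -10]
  [-15, -16, -10, 0]
D(3):
  [0, -3, -6, -14]
  [1, 0, -5, -13]
  [4, 3, 0, -10]
  [-6, -7, -10, 0]
D(4):
  [0, -3, -6, -14]
  [1, 0, -5, -13]
  [4, 3, 0, -10]
  [-6, -7, -10, 0]
Answer: M* = [[0, -3, -6, -14], [1, 0, -5, -13], [4, 3, 0, -10], [-6, -7, -10, 0]]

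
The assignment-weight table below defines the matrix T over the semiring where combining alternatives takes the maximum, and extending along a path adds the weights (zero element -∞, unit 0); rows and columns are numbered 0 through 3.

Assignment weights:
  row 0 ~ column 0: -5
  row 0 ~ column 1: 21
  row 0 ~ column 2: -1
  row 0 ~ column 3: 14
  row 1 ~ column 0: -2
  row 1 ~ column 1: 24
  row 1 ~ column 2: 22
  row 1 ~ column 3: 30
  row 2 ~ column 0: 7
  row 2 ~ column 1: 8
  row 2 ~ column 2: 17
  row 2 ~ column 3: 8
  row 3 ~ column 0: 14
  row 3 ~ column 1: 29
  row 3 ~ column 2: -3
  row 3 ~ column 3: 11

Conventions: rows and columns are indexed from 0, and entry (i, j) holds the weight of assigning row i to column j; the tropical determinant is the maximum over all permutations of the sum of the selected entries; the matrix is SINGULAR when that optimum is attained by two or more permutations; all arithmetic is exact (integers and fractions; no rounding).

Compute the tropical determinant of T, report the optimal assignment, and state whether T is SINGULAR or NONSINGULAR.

σ = (0, 1, 2, 3): (-5) + 24 + 17 + 11 = 47
σ = (0, 1, 3, 2): (-5) + 24 + 8 + (-3) = 24
σ = (0, 2, 1, 3): (-5) + 22 + 8 + 11 = 36
σ = (0, 2, 3, 1): (-5) + 22 + 8 + 29 = 54
σ = (0, 3, 1, 2): (-5) + 30 + 8 + (-3) = 30
σ = (0, 3, 2, 1): (-5) + 30 + 17 + 29 = 71
σ = (1, 0, 2, 3): 21 + (-2) + 17 + 11 = 47
σ = (1, 0, 3, 2): 21 + (-2) + 8 + (-3) = 24
σ = (1, 2, 0, 3): 21 + 22 + 7 + 11 = 61
σ = (1, 2, 3, 0): 21 + 22 + 8 + 14 = 65
σ = (1, 3, 0, 2): 21 + 30 + 7 + (-3) = 55
σ = (1, 3, 2, 0): 21 + 30 + 17 + 14 = 82
σ = (2, 0, 1, 3): (-1) + (-2) + 8 + 11 = 16
σ = (2, 0, 3, 1): (-1) + (-2) + 8 + 29 = 34
σ = (2, 1, 0, 3): (-1) + 24 + 7 + 11 = 41
σ = (2, 1, 3, 0): (-1) + 24 + 8 + 14 = 45
σ = (2, 3, 0, 1): (-1) + 30 + 7 + 29 = 65
σ = (2, 3, 1, 0): (-1) + 30 + 8 + 14 = 51
σ = (3, 0, 1, 2): 14 + (-2) + 8 + (-3) = 17
σ = (3, 0, 2, 1): 14 + (-2) + 17 + 29 = 58
σ = (3, 1, 0, 2): 14 + 24 + 7 + (-3) = 42
σ = (3, 1, 2, 0): 14 + 24 + 17 + 14 = 69
σ = (3, 2, 0, 1): 14 + 22 + 7 + 29 = 72
σ = (3, 2, 1, 0): 14 + 22 + 8 + 14 = 58
Optimal value attained by: σ = (1, 3, 2, 0).
Answer: det⊕(T) = 82; verdict: NONSINGULAR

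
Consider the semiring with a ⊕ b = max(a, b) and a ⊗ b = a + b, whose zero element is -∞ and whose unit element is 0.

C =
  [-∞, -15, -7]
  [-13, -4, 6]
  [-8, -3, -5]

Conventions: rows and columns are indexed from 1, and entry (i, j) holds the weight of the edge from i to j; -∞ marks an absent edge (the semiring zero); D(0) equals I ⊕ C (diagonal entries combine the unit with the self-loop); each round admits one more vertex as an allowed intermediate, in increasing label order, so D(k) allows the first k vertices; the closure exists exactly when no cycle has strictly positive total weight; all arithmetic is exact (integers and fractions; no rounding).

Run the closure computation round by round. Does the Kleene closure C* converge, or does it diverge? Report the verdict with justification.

D(0):
  [0, -15, -7]
  [-13, 0, 6]
  [-8, -3, 0]
D(1):
  [0, -15, -7]
  [-13, 0, 6]
  [-8, -3, 0]
Detection: at round 2, diagonal entry (3, 3) turns strictly positive.
Key observation: the cycle 3->2->3 has total weight (-3) + 6, which is strictly positive.
Answer: DIVERGES — positive cycle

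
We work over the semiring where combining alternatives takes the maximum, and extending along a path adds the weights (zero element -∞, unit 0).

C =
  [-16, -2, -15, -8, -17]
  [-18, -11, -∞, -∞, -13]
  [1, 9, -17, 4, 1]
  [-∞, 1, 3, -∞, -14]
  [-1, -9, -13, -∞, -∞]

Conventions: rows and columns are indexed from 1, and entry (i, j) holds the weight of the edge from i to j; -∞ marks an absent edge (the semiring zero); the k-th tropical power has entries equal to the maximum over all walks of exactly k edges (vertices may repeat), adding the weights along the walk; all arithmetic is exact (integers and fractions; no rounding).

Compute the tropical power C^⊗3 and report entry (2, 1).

C^⊗2:
  [-14, -6, -5, -11, -14]
  [-14, -20, -26, -26, -24]
  [0, 5, 7, -7, -4]
  [4, 12, -14, 7, 4]
  [-12, -3, -16, -9, -12]
C^⊗3:
  [-4, 4, -8, -1, -4]
  [-25, -16, -23, -22, -25]
  [8, 16, -4, 11, 8]
  [3, 8, 10, -4, -1]
  [-13, -7, -6, -12, -15]
Key observation: the optimum is the walk 2->2->5->1, with weight (-11) + (-13) + (-1) = -25.
Optimal value attained by: walk 2->2->5->1.
Answer: (C^⊗3)[2][1] = -25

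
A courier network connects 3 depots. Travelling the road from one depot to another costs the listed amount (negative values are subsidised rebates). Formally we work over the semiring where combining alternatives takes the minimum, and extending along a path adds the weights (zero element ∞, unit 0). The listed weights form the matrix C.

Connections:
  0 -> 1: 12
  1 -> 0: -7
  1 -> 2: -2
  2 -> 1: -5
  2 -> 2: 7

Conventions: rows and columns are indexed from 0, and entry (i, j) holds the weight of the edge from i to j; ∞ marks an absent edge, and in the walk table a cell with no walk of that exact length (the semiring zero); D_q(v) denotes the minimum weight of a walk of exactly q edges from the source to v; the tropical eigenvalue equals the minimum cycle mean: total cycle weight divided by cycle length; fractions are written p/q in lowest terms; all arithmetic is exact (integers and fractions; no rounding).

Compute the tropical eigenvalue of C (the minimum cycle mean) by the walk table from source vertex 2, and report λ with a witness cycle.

q=0: [∞, ∞, 0]
q=1: [∞, -5, 7]
q=2: [-12, 2, -7]
q=3: [-5, -12, 0]
Optimal cycle mean attained by: cycle 1->2->1, total (-2) + (-5), length 2.
Answer: λ = -7/2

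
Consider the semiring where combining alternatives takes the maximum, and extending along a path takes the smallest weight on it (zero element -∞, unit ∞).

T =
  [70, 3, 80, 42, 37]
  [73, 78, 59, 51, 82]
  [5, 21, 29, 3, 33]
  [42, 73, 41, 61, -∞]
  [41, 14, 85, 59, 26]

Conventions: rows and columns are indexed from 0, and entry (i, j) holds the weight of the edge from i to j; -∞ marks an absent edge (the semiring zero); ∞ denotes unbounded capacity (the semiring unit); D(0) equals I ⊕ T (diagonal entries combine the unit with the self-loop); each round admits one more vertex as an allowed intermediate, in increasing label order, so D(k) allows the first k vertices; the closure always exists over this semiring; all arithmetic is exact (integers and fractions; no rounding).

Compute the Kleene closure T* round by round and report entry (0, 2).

D(0):
  [∞, 3, 80, 42, 37]
  [73, ∞, 59, 51, 82]
  [5, 21, ∞, 3, 33]
  [42, 73, 41, ∞, -∞]
  [41, 14, 85, 59, ∞]
D(1):
  [∞, 3, 80, 42, 37]
  [73, ∞, 73, 51, 82]
  [5, 21, ∞, 5, 33]
  [42, 73, 42, ∞, 37]
  [41, 14, 85, 59, ∞]
D(2):
  [∞, 3, 80, 42, 37]
  [73, ∞, 73, 51, 82]
  [21, 21, ∞, 21, 33]
  [73, 73, 73, ∞, 73]
  [41, 14, 85, 59, ∞]
D(3):
  [∞, 21, 80, 42, 37]
  [73, ∞, 73, 51, 82]
  [21, 21, ∞, 21, 33]
  [73, 73, 73, ∞, 73]
  [41, 21, 85, 59, ∞]
D(4):
  [∞, 42, 80, 42, 42]
  [73, ∞, 73, 51, 82]
  [21, 21, ∞, 21, 33]
  [73, 73, 73, ∞, 73]
  [59, 59, 85, 59, ∞]
D(5):
  [∞, 42, 80, 42, 42]
  [73, ∞, 82, 59, 82]
  [33, 33, ∞, 33, 33]
  [73, 73, 73, ∞, 73]
  [59, 59, 85, 59, ∞]
Answer: T*[0][2] = 80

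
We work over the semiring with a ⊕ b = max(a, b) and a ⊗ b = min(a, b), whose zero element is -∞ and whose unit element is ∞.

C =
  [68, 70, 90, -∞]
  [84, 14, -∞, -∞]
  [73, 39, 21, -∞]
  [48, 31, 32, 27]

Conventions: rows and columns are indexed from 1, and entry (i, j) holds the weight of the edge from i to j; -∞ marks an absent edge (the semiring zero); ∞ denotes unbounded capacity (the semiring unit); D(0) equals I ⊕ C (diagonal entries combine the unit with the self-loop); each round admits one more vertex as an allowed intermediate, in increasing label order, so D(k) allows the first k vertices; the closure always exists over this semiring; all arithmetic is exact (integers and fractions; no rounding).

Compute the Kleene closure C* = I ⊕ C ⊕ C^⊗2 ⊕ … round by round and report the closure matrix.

D(0):
  [∞, 70, 90, -∞]
  [84, ∞, -∞, -∞]
  [73, 39, ∞, -∞]
  [48, 31, 32, ∞]
D(1):
  [∞, 70, 90, -∞]
  [84, ∞, 84, -∞]
  [73, 70, ∞, -∞]
  [48, 48, 48, ∞]
D(2):
  [∞, 70, 90, -∞]
  [84, ∞, 84, -∞]
  [73, 70, ∞, -∞]
  [48, 48, 48, ∞]
D(3):
  [∞, 70, 90, -∞]
  [84, ∞, 84, -∞]
  [73, 70, ∞, -∞]
  [48, 48, 48, ∞]
D(4):
  [∞, 70, 90, -∞]
  [84, ∞, 84, -∞]
  [73, 70, ∞, -∞]
  [48, 48, 48, ∞]
Answer: C* = [[∞, 70, 90, -∞], [84, ∞, 84, -∞], [73, 70, ∞, -∞], [48, 48, 48, ∞]]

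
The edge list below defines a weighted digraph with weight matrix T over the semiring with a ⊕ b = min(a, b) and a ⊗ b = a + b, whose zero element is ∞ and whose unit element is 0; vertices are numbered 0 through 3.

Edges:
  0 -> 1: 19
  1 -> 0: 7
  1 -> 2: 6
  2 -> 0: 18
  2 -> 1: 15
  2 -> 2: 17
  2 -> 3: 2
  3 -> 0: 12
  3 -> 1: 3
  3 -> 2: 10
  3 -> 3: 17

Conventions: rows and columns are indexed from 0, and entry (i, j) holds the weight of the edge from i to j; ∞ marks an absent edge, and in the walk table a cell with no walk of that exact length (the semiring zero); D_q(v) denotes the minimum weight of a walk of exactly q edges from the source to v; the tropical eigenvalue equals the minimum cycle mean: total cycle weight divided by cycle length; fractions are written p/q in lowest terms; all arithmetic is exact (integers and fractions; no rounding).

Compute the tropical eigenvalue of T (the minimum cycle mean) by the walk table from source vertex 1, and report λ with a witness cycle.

q=0: [∞, 0, ∞, ∞]
q=1: [7, ∞, 6, ∞]
q=2: [24, 21, 23, 8]
q=3: [20, 11, 18, 25]
q=4: [18, 28, 17, 20]
Optimal cycle mean attained by: cycle 1->2->3->1, total 6 + 2 + 3, length 3.
Answer: λ = 11/3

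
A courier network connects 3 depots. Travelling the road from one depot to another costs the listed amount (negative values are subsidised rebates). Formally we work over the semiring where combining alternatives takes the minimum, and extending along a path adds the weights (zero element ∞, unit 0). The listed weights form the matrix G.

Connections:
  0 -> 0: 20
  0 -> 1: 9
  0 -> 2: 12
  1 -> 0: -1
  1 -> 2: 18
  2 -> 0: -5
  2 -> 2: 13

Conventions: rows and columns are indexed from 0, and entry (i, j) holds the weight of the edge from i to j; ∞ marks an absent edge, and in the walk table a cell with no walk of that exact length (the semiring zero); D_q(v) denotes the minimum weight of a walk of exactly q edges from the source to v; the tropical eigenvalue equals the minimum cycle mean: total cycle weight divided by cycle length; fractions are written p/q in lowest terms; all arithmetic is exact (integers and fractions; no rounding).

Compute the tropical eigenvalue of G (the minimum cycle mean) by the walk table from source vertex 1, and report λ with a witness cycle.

q=0: [∞, 0, ∞]
q=1: [-1, ∞, 18]
q=2: [13, 8, 11]
q=3: [6, 22, 24]
Optimal cycle mean attained by: cycle 0->2->0, total 12 + (-5), length 2.
Answer: λ = 7/2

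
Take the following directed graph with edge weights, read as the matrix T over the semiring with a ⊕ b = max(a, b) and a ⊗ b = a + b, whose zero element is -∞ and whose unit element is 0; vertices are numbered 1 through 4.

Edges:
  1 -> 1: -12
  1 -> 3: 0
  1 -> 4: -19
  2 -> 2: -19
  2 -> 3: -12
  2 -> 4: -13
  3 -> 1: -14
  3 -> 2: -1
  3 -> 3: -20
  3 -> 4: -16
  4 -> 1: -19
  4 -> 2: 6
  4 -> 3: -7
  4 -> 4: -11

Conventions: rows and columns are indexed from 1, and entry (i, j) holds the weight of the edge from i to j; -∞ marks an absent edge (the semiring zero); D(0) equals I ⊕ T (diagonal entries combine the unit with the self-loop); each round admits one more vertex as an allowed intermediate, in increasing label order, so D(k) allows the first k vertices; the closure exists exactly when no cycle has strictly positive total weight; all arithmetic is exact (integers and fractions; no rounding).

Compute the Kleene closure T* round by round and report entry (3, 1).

D(0):
  [0, -∞, 0, -19]
  [-∞, 0, -12, -13]
  [-14, -1, 0, -16]
  [-19, 6, -7, 0]
D(1):
  [0, -∞, 0, -19]
  [-∞, 0, -12, -13]
  [-14, -1, 0, -16]
  [-19, 6, -7, 0]
D(2):
  [0, -∞, 0, -19]
  [-∞, 0, -12, -13]
  [-14, -1, 0, -14]
  [-19, 6, -6, 0]
D(3):
  [0, -1, 0, -14]
  [-26, 0, -12, -13]
  [-14, -1, 0, -14]
  [-19, 6, -6, 0]
D(4):
  [0, -1, 0, -14]
  [-26, 0, -12, -13]
  [-14, -1, 0, -14]
  [-19, 6, -6, 0]
Answer: T*[3][1] = -14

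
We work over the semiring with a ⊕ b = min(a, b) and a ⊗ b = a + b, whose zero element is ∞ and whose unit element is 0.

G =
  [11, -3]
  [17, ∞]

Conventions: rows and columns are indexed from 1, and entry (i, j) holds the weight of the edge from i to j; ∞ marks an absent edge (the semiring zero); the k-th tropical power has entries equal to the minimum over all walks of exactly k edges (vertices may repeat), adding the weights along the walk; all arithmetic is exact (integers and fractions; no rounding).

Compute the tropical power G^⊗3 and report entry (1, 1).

G^⊗2:
  [14, 8]
  [28, 14]
G^⊗3:
  [25, 11]
  [31, 25]
Key observation: the optimum is the walk 1->1->2->1, with weight 11 + (-3) + 17 = 25.
Optimal value attained by: walk 1->1->2->1.
Answer: (G^⊗3)[1][1] = 25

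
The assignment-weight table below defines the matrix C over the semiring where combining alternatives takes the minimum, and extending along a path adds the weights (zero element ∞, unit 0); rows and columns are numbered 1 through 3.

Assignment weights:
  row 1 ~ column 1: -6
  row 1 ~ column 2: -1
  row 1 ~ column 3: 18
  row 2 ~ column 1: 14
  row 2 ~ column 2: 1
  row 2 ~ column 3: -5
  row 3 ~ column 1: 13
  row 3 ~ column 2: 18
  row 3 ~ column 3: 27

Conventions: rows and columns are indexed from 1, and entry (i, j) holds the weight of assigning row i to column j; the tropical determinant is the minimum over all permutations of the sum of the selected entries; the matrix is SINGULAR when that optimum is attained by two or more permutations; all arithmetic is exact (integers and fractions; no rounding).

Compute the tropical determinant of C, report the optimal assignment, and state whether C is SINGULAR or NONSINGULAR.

σ = (1, 2, 3): (-6) + 1 + 27 = 22
σ = (1, 3, 2): (-6) + (-5) + 18 = 7
σ = (2, 1, 3): (-1) + 14 + 27 = 40
σ = (2, 3, 1): (-1) + (-5) + 13 = 7
σ = (3, 1, 2): 18 + 14 + 18 = 50
σ = (3, 2, 1): 18 + 1 + 13 = 32
Optimal value attained by: σ = (1, 3, 2).
Answer: det⊕(C) = 7; verdict: SINGULAR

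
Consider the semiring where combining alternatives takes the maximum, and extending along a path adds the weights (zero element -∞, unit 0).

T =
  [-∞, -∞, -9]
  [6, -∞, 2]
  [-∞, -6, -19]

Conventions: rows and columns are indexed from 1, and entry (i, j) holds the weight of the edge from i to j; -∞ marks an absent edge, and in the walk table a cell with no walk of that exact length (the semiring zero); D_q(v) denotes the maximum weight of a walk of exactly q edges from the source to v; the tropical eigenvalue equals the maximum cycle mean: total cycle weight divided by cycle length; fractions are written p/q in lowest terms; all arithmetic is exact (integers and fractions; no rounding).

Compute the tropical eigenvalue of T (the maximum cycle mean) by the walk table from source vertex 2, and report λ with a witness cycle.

q=0: [-∞, 0, -∞]
q=1: [6, -∞, 2]
q=2: [-∞, -4, -3]
q=3: [2, -9, -2]
Optimal cycle mean attained by: cycle 2->3->2, total 2 + (-6), length 2.
Answer: λ = -2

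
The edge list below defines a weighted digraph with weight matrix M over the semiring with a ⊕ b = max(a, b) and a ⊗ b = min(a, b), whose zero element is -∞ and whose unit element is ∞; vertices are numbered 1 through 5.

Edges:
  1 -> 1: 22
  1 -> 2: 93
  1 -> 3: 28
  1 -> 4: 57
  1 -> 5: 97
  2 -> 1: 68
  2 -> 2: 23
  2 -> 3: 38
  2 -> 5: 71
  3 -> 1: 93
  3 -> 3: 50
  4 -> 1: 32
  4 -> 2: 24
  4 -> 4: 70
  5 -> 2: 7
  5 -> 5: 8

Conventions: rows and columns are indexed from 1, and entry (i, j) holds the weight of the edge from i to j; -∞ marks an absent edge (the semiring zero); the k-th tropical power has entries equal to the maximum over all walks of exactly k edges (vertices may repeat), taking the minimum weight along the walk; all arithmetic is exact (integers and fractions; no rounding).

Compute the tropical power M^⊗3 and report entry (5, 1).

M^⊗2:
  [68, 24, 38, 57, 71]
  [38, 68, 38, 57, 68]
  [50, 93, 50, 57, 93]
  [32, 32, 28, 70, 32]
  [7, 7, 7, -∞, 8]
M^⊗3:
  [38, 68, 38, 57, 68]
  [68, 38, 38, 57, 68]
  [68, 50, 50, 57, 71]
  [32, 32, 32, 70, 32]
  [7, 7, 7, 7, 8]
Key observation: the optimum is the walk 5->2->3->1, with weight 7 min 38 min 93 = 7.
Optimal value attained by: walk 5->2->3->1.
Answer: (M^⊗3)[5][1] = 7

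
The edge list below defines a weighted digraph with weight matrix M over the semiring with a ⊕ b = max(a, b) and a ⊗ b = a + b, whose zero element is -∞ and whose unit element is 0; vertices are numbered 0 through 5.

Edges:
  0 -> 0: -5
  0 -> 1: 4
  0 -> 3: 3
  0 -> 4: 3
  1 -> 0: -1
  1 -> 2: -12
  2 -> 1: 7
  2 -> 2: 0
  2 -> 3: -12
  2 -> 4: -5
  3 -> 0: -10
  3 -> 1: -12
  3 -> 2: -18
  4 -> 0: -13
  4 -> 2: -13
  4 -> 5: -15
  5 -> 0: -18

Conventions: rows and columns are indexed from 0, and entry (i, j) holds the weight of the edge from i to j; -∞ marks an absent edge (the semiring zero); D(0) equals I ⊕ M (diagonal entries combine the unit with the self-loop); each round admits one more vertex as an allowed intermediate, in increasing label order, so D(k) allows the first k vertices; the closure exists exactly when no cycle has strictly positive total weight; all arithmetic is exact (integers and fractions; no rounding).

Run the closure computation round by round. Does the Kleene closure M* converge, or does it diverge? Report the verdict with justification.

D(0):
  [0, 4, -∞, 3, 3, -∞]
  [-1, 0, -12, -∞, -∞, -∞]
  [-∞, 7, 0, -12, -5, -∞]
  [-10, -12, -18, 0, -∞, -∞]
  [-13, -∞, -13, -∞, 0, -15]
  [-18, -∞, -∞, -∞, -∞, 0]
Detection: at round 1, diagonal entry (1, 1) turns strictly positive.
Key observation: the cycle 1->0->1 has total weight (-1) + 4, which is strictly positive.
Answer: DIVERGES — positive cycle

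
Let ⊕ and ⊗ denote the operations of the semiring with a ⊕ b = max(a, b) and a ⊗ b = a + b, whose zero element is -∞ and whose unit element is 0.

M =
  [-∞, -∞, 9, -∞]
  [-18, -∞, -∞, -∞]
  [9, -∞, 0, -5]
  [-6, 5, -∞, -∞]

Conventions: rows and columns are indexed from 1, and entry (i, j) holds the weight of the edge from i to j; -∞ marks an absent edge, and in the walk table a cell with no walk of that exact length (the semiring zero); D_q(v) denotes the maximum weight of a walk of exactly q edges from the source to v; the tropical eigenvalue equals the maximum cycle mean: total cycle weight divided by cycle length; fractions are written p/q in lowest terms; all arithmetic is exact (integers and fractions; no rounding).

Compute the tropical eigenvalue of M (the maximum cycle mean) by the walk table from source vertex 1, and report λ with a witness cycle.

q=0: [0, -∞, -∞, -∞]
q=1: [-∞, -∞, 9, -∞]
q=2: [18, -∞, 9, 4]
q=3: [18, 9, 27, 4]
q=4: [36, 9, 27, 22]
Optimal cycle mean attained by: cycle 1->3->1, total 9 + 9, length 2.
Answer: λ = 9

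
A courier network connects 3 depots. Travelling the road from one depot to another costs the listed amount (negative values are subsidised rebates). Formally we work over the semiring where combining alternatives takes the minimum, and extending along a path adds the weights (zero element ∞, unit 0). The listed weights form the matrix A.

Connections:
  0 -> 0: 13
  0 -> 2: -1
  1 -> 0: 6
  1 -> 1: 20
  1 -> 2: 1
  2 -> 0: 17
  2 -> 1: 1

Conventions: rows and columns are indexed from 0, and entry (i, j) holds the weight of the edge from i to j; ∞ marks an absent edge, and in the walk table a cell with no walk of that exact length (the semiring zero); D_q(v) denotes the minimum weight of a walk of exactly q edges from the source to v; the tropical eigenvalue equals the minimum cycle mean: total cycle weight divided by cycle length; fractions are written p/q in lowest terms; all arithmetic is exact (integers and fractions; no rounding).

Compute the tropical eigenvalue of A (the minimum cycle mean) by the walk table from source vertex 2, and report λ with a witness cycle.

q=0: [∞, ∞, 0]
q=1: [17, 1, ∞]
q=2: [7, 21, 2]
q=3: [19, 3, 6]
Optimal cycle mean attained by: cycle 1->2->1, total 1 + 1, length 2.
Answer: λ = 1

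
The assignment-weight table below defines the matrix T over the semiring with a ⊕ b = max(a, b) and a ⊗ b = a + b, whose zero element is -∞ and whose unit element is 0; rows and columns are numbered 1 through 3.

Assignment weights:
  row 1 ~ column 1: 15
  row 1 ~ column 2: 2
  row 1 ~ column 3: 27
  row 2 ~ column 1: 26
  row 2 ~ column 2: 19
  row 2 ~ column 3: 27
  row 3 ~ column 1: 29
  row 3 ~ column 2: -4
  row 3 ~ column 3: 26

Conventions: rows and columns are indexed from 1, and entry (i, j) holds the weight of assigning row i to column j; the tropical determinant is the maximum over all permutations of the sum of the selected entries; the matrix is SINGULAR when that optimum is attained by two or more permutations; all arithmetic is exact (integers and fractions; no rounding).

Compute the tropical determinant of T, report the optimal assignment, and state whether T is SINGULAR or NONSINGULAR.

σ = (1, 2, 3): 15 + 19 + 26 = 60
σ = (1, 3, 2): 15 + 27 + (-4) = 38
σ = (2, 1, 3): 2 + 26 + 26 = 54
σ = (2, 3, 1): 2 + 27 + 29 = 58
σ = (3, 1, 2): 27 + 26 + (-4) = 49
σ = (3, 2, 1): 27 + 19 + 29 = 75
Optimal value attained by: σ = (3, 2, 1).
Answer: det⊕(T) = 75; verdict: NONSINGULAR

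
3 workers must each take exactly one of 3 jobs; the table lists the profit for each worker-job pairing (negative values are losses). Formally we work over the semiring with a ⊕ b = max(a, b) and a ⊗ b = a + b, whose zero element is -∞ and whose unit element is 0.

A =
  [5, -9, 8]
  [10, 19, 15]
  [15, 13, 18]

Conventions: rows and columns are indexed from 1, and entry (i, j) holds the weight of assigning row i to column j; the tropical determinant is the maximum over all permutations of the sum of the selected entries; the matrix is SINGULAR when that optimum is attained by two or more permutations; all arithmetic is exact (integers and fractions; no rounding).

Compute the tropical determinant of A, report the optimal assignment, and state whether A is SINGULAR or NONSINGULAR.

σ = (1, 2, 3): 5 + 19 + 18 = 42
σ = (1, 3, 2): 5 + 15 + 13 = 33
σ = (2, 1, 3): (-9) + 10 + 18 = 19
σ = (2, 3, 1): (-9) + 15 + 15 = 21
σ = (3, 1, 2): 8 + 10 + 13 = 31
σ = (3, 2, 1): 8 + 19 + 15 = 42
Optimal value attained by: σ = (1, 2, 3).
Answer: det⊕(A) = 42; verdict: SINGULAR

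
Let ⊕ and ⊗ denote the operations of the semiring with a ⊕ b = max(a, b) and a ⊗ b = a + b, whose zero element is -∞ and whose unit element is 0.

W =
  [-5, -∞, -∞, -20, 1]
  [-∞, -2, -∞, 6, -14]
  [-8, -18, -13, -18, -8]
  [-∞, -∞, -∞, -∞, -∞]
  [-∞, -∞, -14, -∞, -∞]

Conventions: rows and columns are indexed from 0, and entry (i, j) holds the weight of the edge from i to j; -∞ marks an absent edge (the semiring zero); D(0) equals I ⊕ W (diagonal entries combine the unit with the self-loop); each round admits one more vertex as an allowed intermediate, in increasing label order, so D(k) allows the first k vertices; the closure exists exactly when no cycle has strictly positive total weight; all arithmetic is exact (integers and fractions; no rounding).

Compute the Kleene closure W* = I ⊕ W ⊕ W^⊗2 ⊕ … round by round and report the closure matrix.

D(0):
  [0, -∞, -∞, -20, 1]
  [-∞, 0, -∞, 6, -14]
  [-8, -18, 0, -18, -8]
  [-∞, -∞, -∞, 0, -∞]
  [-∞, -∞, -14, -∞, 0]
D(1):
  [0, -∞, -∞, -20, 1]
  [-∞, 0, -∞, 6, -14]
  [-8, -18, 0, -18, -7]
  [-∞, -∞, -∞, 0, -∞]
  [-∞, -∞, -14, -∞, 0]
D(2):
  [0, -∞, -∞, -20, 1]
  [-∞, 0, -∞, 6, -14]
  [-8, -18, 0, -12, -7]
  [-∞, -∞, -∞, 0, -∞]
  [-∞, -∞, -14, -∞, 0]
D(3):
  [0, -∞, -∞, -20, 1]
  [-∞, 0, -∞, 6, -14]
  [-8, -18, 0, -12, -7]
  [-∞, -∞, -∞, 0, -∞]
  [-22, -32, -14, -26, 0]
D(4):
  [0, -∞, -∞, -20, 1]
  [-∞, 0, -∞, 6, -14]
  [-8, -18, 0, -12, -7]
  [-∞, -∞, -∞, 0, -∞]
  [-22, -32, -14, -26, 0]
D(5):
  [0, -31, -13, -20, 1]
  [-36, 0, -28, 6, -14]
  [-8, -18, 0, -12, -7]
  [-∞, -∞, -∞, 0, -∞]
  [-22, -32, -14, -26, 0]
Answer: W* = [[0, -31, -13, -20, 1], [-36, 0, -28, 6, -14], [-8, -18, 0, -12, -7], [-∞, -∞, -∞, 0, -∞], [-22, -32, -14, -26, 0]]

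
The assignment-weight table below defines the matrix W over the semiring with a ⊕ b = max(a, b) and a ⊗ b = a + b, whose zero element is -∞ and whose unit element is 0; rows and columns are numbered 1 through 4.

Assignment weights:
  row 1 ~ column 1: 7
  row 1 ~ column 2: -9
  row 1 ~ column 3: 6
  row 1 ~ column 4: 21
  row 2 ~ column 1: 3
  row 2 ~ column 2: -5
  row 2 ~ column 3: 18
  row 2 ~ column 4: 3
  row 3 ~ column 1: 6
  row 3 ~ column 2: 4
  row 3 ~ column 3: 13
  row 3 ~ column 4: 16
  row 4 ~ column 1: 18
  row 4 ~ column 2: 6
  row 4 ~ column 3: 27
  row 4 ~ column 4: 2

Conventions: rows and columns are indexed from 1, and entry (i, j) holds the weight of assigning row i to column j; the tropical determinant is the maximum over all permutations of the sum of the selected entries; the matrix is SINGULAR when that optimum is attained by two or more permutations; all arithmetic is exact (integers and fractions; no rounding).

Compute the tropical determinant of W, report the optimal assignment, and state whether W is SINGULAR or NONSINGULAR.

σ = (1, 2, 3, 4): 7 + (-5) + 13 + 2 = 17
σ = (1, 2, 4, 3): 7 + (-5) + 16 + 27 = 45
σ = (1, 3, 2, 4): 7 + 18 + 4 + 2 = 31
σ = (1, 3, 4, 2): 7 + 18 + 16 + 6 = 47
σ = (1, 4, 2, 3): 7 + 3 + 4 + 27 = 41
σ = (1, 4, 3, 2): 7 + 3 + 13 + 6 = 29
σ = (2, 1, 3, 4): (-9) + 3 + 13 + 2 = 9
σ = (2, 1, 4, 3): (-9) + 3 + 16 + 27 = 37
σ = (2, 3, 1, 4): (-9) + 18 + 6 + 2 = 17
σ = (2, 3, 4, 1): (-9) + 18 + 16 + 18 = 43
σ = (2, 4, 1, 3): (-9) + 3 + 6 + 27 = 27
σ = (2, 4, 3, 1): (-9) + 3 + 13 + 18 = 25
σ = (3, 1, 2, 4): 6 + 3 + 4 + 2 = 15
σ = (3, 1, 4, 2): 6 + 3 + 16 + 6 = 31
σ = (3, 2, 1, 4): 6 + (-5) + 6 + 2 = 9
σ = (3, 2, 4, 1): 6 + (-5) + 16 + 18 = 35
σ = (3, 4, 1, 2): 6 + 3 + 6 + 6 = 21
σ = (3, 4, 2, 1): 6 + 3 + 4 + 18 = 31
σ = (4, 1, 2, 3): 21 + 3 + 4 + 27 = 55
σ = (4, 1, 3, 2): 21 + 3 + 13 + 6 = 43
σ = (4, 2, 1, 3): 21 + (-5) + 6 + 27 = 49
σ = (4, 2, 3, 1): 21 + (-5) + 13 + 18 = 47
σ = (4, 3, 1, 2): 21 + 18 + 6 + 6 = 51
σ = (4, 3, 2, 1): 21 + 18 + 4 + 18 = 61
Optimal value attained by: σ = (4, 3, 2, 1).
Answer: det⊕(W) = 61; verdict: NONSINGULAR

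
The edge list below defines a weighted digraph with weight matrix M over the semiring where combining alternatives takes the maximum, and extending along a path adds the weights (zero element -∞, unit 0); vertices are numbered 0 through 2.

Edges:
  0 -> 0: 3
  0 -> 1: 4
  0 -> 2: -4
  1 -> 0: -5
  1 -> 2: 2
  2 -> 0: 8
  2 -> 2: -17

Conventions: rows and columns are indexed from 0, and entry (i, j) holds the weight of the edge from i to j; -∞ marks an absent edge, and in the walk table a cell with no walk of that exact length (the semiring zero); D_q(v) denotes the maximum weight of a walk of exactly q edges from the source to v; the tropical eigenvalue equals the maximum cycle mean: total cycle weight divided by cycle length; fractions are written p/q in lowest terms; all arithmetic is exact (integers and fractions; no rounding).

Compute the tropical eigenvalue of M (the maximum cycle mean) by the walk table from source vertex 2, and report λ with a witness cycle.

q=0: [-∞, -∞, 0]
q=1: [8, -∞, -17]
q=2: [11, 12, 4]
q=3: [14, 15, 14]
Optimal cycle mean attained by: cycle 0->1->2->0, total 4 + 2 + 8, length 3.
Answer: λ = 14/3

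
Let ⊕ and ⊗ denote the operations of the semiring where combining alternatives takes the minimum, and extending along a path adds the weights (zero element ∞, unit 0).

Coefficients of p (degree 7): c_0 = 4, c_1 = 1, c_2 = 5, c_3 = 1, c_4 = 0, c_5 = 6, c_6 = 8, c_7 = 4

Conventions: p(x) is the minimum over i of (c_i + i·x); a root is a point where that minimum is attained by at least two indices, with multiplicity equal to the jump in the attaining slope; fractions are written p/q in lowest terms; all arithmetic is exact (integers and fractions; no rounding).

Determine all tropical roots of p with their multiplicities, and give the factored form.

hull edge (i=0, c=4) to (i=1, c=1): slope -3, span 1
hull edge (i=1, c=1) to (i=4, c=0): slope -1/3, span 3
hull edge (i=4, c=0) to (i=7, c=4): slope 4/3, span 3
Factored form: p(x) = 4 ⊗ (x ⊕ (-4/3)) ⊗ (x ⊕ (-4/3)) ⊗ (x ⊕ (-4/3)) ⊗ (x ⊕ 1/3) ⊗ (x ⊕ 1/3) ⊗ (x ⊕ 1/3) ⊗ (x ⊕ 3)
Answer: roots = -4/3 (mult 3), 1/3 (mult 3), 3 (mult 1)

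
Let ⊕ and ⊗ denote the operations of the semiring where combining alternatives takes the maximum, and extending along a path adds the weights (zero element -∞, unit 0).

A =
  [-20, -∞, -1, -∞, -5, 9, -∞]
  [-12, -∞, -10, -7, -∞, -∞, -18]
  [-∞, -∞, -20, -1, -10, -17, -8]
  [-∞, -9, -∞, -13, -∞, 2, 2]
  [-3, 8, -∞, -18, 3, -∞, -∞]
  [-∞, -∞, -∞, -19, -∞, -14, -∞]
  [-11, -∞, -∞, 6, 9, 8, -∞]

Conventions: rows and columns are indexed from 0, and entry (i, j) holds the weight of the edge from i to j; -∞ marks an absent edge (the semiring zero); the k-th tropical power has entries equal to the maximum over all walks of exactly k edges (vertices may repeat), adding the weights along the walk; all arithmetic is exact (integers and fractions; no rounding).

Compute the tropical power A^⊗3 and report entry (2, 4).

A^⊗2:
  [-8, 3, -21, -2, -2, -5, -9]
  [-29, -16, -13, -11, -9, -3, -5]
  [-13, -2, -40, -2, 1, 1, 1]
  [-9, -22, -19, 8, 11, 10, -11]
  [0, 11, -2, 1, 6, 6, -10]
  [-∞, -28, -∞, -32, -∞, -17, -17]
  [6, 17, -12, -7, 12, 8, 8]
A^⊗3:
  [-5, 6, -7, -3, 1, 1, 0]
  [-12, -1, -26, 1, 4, 3, -9]
  [-2, 9, -12, 7, 10, 9, 0]
  [8, 19, -10, -5, 14, 10, 10]
  [3, 14, 1, 4, 9, 9, 3]
  [-28, -41, -38, -11, -8, -9, -30]
  [9, 20, 7, 14, 17, 16, -1]
Key observation: the optimum is the walk 2->3->6->4, with weight (-1) + 2 + 9 = 10.
Optimal value attained by: walk 2->3->6->4.
Answer: (A^⊗3)[2][4] = 10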